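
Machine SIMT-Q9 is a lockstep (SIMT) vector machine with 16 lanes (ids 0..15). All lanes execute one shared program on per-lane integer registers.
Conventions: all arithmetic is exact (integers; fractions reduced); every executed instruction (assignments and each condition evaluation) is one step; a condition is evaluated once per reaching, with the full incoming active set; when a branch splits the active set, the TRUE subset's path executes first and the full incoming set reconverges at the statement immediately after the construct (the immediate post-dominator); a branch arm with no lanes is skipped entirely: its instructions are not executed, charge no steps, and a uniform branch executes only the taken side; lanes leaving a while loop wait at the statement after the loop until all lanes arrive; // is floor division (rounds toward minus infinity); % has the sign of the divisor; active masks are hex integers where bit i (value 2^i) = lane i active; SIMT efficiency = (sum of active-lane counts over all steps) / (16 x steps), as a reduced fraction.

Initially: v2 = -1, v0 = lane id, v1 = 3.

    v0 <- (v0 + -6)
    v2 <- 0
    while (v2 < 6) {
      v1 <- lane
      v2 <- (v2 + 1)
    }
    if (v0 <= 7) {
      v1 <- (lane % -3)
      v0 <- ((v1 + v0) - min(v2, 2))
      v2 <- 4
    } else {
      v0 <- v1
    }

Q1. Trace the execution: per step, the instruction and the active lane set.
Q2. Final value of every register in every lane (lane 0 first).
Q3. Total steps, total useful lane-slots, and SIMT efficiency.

step 0: v0 <- (v0 + -6)              0xffff
step 1: v2 <- 0                      0xffff
step 2: eval (v2 < 6)                0xffff
step 3: v1 <- lane                   0xffff
step 4: v2 <- (v2 + 1)               0xffff
step 5: eval (v2 < 6)                0xffff
step 6: v1 <- lane                   0xffff
step 7: v2 <- (v2 + 1)               0xffff
step 8: eval (v2 < 6)                0xffff
step 9: v1 <- lane                   0xffff
step 10: v2 <- (v2 + 1)               0xffff
step 11: eval (v2 < 6)                0xffff
step 12: v1 <- lane                   0xffff
step 13: v2 <- (v2 + 1)               0xffff
step 14: eval (v2 < 6)                0xffff
step 15: v1 <- lane                   0xffff
step 16: v2 <- (v2 + 1)               0xffff
step 17: eval (v2 < 6)                0xffff
step 18: v1 <- lane                   0xffff
step 19: v2 <- (v2 + 1)               0xffff
step 20: eval (v2 < 6)                0xffff
step 21: eval (v0 <= 7)               0xffff
step 22: v1 <- (lane % -3)            0x3fff
step 23: v0 <- ((v1 + v0) - min(v2, 2)) 0x3fff
step 24: v2 <- 4                      0x3fff
step 25: v0 <- v1                     0xc000

Answer: 26 steps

v2: 4,4,4,4,4,4,4,4,4,4,4,4,4,4,6,6
v0: -8,-9,-7,-5,-6,-4,-2,-3,-1,1,0,2,4,3,14,15
v1: 0,-2,-1,0,-2,-1,0,-2,-1,0,-2,-1,0,-2,14,15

steps = 26; useful = 396; efficiency = 396/416 = 99/104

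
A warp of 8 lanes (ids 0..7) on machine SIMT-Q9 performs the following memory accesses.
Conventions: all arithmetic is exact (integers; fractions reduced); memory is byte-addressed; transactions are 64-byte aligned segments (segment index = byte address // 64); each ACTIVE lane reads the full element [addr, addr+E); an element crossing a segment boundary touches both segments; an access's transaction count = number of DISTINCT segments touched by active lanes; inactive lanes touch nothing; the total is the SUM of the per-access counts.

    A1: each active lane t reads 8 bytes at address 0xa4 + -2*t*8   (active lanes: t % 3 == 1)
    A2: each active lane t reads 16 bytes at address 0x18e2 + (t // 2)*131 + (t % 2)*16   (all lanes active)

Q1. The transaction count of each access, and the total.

A1: 3 transactions
A2: 8 transactions

Answer: 3,8; total 11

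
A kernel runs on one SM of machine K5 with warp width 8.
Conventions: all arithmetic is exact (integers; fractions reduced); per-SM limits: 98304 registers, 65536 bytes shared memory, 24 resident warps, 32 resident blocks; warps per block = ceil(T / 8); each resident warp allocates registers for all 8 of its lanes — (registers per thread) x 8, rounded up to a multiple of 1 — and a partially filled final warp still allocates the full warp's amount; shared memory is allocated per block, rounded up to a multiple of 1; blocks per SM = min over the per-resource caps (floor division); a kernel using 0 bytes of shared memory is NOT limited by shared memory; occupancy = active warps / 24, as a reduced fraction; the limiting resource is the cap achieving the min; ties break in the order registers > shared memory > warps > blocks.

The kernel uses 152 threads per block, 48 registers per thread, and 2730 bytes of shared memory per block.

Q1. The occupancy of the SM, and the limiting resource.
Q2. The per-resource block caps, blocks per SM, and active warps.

Answer: occupancy 19/24, limited by warps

registers: 13 blocks
shared memory: 24 blocks
warps: 1 block
blocks: 32 blocks

Answer: 1 block, 19 active warps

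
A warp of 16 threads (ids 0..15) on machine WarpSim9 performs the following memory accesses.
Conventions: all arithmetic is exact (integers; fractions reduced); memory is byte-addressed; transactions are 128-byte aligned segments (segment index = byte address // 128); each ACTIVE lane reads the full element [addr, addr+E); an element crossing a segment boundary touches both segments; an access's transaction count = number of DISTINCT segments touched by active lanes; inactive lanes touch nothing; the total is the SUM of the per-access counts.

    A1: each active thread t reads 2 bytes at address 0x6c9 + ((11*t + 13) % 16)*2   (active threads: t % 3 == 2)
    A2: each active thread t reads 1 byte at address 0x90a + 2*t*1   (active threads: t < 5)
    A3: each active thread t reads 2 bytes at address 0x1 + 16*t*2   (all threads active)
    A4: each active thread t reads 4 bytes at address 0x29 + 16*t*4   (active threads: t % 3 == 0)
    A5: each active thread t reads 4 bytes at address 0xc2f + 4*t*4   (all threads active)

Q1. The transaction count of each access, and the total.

A1: 1 transaction
A2: 1 transaction
A3: 4 transactions
A4: 6 transactions
A5: 3 transactions

Answer: 1,1,4,6,3; total 15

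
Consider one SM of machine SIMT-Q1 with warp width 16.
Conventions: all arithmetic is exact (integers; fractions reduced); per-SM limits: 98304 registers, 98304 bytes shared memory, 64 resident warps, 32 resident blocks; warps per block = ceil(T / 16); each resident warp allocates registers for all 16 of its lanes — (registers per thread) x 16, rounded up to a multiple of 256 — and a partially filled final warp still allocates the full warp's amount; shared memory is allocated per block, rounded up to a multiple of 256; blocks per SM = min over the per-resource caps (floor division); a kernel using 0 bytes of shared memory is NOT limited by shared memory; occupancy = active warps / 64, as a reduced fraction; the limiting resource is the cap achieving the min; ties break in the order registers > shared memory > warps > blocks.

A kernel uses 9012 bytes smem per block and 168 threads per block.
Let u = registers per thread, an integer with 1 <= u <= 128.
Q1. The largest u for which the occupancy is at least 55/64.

Answer: u = 96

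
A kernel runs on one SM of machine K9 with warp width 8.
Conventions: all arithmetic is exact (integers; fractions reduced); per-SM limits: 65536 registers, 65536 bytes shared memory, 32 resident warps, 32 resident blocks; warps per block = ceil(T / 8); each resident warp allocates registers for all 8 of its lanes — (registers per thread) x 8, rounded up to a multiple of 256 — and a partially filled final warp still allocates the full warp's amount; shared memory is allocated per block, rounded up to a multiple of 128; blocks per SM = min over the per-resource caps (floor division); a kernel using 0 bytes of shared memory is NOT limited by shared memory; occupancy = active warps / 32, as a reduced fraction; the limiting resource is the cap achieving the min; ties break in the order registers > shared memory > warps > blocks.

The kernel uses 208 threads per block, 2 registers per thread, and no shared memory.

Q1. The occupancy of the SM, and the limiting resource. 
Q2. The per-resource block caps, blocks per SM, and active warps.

Answer: occupancy 13/16, limited by warps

registers: 9 blocks
shared memory: no limit (kernel uses none)
warps: 1 block
blocks: 32 blocks

Answer: 1 block, 26 active warps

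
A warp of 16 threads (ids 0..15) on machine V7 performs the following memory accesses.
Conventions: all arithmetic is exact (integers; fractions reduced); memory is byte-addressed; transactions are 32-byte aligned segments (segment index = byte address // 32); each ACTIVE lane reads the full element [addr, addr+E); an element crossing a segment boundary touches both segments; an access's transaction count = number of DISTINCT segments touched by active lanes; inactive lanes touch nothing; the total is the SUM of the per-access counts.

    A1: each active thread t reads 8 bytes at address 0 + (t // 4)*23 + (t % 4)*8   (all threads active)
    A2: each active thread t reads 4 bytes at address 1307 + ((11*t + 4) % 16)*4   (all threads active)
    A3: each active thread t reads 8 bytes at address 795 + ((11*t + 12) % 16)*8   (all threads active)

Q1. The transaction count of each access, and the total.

A1: 4 transactions
A2: 3 transactions
A3: 5 transactions

Answer: 4,3,5; total 12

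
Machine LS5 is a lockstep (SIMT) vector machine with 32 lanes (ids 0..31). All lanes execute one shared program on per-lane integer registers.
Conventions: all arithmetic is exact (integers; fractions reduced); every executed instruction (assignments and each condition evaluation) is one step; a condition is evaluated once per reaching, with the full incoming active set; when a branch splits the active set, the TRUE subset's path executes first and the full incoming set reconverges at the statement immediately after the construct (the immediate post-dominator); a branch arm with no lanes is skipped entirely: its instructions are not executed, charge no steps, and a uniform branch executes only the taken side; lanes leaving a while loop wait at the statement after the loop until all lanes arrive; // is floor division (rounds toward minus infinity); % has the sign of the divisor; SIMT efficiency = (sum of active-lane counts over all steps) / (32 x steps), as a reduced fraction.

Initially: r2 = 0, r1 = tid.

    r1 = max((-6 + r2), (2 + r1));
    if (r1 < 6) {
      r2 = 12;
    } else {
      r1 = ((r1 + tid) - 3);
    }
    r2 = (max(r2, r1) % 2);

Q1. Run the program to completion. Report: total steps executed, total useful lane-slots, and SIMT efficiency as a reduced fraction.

Answer: 5 steps, 128 useful, 4/5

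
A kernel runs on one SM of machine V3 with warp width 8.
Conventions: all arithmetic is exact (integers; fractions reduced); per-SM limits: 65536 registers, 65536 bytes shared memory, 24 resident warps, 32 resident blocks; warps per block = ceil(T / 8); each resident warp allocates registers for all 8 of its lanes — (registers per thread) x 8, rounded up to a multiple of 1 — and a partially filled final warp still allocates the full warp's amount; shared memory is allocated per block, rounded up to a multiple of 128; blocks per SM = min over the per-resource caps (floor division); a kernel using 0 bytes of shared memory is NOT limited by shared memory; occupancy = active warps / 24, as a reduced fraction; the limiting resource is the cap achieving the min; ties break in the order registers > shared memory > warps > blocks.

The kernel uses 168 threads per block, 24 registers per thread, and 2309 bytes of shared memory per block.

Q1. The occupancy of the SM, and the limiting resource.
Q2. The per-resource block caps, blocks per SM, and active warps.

Answer: occupancy 7/8, limited by warps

registers: 16 blocks
shared memory: 26 blocks
warps: 1 block
blocks: 32 blocks

Answer: 1 block, 21 active warps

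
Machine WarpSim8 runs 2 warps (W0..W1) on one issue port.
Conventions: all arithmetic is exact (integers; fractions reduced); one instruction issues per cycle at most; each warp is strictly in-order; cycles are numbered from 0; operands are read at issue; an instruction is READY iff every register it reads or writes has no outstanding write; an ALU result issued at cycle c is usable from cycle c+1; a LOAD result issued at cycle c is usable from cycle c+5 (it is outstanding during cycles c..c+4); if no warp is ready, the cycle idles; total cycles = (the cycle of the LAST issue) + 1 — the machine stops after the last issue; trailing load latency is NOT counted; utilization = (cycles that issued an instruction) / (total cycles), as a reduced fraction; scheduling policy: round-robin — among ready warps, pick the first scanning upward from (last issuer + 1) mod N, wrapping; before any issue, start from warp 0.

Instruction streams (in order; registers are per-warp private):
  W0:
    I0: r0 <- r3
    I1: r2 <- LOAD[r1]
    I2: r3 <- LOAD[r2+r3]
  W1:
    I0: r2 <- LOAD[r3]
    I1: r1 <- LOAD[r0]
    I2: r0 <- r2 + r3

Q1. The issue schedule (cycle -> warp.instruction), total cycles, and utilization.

cycle 0: W0.I0
cycle 1: W1.I0
cycle 2: W0.I1
cycle 3: W1.I1
cycle 4: idle
cycle 5: idle
cycle 6: W1.I2
cycle 7: W0.I2

Answer: 8 cycles, utilization 3/4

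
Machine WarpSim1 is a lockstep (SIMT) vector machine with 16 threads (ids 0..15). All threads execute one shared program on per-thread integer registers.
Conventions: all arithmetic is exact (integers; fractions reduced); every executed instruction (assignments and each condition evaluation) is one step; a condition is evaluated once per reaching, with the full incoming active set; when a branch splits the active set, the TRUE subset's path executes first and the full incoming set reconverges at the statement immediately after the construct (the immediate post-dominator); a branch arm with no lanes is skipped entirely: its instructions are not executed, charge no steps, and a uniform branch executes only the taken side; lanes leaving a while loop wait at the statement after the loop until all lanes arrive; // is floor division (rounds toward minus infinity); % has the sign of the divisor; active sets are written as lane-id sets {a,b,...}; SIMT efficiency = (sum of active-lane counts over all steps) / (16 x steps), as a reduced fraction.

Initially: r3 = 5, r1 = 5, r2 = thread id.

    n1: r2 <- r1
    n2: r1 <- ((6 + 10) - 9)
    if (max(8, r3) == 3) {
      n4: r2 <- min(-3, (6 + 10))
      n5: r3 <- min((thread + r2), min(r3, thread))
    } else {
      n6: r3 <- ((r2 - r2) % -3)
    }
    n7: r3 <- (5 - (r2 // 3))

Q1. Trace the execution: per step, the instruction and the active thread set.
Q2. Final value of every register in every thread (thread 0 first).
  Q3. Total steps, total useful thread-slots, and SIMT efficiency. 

step 0: r2 <- r1                     {0,1,2,3,4,5,6,7,8,9,10,11,12,13,14,15}
step 1: r1 <- ((6 + 10) - 9)         {0,1,2,3,4,5,6,7,8,9,10,11,12,13,14,15}
step 2: eval (max(8, r3) == 3)       {0,1,2,3,4,5,6,7,8,9,10,11,12,13,14,15}
step 3: r3 <- ((r2 - r2) % -3)       {0,1,2,3,4,5,6,7,8,9,10,11,12,13,14,15}
step 4: r3 <- (5 - (r2 // 3))        {0,1,2,3,4,5,6,7,8,9,10,11,12,13,14,15}

Answer: 5 steps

r3: 4,4,4,4,4,4,4,4,4,4,4,4,4,4,4,4
r1: 7,7,7,7,7,7,7,7,7,7,7,7,7,7,7,7
r2: 5,5,5,5,5,5,5,5,5,5,5,5,5,5,5,5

steps = 5; useful = 80; efficiency = 80/80 = 1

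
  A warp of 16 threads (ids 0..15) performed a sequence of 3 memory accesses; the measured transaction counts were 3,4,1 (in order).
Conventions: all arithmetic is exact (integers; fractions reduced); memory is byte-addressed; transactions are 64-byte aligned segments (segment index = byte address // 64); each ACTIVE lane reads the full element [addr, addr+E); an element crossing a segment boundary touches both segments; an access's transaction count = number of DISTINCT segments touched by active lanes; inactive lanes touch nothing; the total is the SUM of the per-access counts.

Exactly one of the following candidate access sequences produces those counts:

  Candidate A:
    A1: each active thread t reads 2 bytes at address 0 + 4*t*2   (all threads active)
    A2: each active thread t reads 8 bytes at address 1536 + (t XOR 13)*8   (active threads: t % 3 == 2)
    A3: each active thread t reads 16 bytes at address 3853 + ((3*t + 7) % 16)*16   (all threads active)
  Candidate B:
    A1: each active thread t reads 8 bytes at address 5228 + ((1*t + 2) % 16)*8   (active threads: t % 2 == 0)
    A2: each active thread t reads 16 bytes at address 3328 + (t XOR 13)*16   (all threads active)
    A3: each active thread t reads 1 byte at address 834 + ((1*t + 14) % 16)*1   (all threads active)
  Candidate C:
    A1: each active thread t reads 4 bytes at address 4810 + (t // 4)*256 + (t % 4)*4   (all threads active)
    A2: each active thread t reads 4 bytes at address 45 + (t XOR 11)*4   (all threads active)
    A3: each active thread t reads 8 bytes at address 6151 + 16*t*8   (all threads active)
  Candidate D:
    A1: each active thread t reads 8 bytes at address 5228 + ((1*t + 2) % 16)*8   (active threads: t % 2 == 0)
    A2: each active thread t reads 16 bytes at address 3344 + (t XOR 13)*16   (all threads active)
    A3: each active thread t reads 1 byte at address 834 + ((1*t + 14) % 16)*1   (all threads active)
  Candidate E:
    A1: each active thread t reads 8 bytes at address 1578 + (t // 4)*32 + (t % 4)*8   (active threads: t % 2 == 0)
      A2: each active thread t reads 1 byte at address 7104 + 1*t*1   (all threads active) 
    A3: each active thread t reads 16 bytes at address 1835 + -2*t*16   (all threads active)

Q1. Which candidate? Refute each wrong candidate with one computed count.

A: A1 gives 2 transactions, not 3
C: A1 gives 4 transactions, not 3
D: A2 gives 5 transactions, not 4
E: A2 gives 1 transaction, not 4
B: all counts match (3,4,1)

Answer: B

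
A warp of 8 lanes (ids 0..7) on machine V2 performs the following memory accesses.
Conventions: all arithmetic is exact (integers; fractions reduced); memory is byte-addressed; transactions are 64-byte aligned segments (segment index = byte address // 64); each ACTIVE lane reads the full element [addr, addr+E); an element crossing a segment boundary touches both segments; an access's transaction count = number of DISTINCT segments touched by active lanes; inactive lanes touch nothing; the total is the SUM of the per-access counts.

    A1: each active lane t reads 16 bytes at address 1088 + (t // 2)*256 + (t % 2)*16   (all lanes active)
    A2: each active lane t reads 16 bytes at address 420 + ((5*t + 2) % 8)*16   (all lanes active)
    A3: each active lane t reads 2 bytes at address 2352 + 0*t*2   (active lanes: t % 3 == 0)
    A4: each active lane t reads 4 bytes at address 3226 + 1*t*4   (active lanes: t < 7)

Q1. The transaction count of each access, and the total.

A1: 4 transactions
A2: 3 transactions
A3: 1 transaction
A4: 1 transaction

Answer: 4,3,1,1; total 9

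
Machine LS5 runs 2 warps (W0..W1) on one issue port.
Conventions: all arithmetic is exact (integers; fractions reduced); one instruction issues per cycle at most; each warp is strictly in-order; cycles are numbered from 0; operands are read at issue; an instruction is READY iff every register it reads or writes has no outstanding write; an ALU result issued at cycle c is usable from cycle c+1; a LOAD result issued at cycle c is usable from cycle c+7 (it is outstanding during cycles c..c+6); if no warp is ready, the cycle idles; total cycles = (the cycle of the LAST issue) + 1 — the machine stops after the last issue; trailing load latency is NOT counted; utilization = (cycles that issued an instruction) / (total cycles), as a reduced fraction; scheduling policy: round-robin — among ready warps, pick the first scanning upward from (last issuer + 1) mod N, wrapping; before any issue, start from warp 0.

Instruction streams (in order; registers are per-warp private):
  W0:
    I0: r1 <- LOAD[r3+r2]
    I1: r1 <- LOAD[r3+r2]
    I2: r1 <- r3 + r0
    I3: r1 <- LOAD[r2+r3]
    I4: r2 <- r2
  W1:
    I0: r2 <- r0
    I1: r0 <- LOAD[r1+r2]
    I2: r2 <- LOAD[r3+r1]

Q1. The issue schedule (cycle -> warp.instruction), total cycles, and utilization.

cycle 0: W0.I0
cycle 1: W1.I0
cycle 2: W1.I1
cycle 3: W1.I2
cycle 4: idle
cycle 5: idle
cycle 6: idle
cycle 7: W0.I1
cycle 8: idle
cycle 9: idle
cycle 10: idle
cycle 11: idle
cycle 12: idle
cycle 13: idle
cycle 14: W0.I2
cycle 15: W0.I3
cycle 16: W0.I4

Answer: 17 cycles, utilization 8/17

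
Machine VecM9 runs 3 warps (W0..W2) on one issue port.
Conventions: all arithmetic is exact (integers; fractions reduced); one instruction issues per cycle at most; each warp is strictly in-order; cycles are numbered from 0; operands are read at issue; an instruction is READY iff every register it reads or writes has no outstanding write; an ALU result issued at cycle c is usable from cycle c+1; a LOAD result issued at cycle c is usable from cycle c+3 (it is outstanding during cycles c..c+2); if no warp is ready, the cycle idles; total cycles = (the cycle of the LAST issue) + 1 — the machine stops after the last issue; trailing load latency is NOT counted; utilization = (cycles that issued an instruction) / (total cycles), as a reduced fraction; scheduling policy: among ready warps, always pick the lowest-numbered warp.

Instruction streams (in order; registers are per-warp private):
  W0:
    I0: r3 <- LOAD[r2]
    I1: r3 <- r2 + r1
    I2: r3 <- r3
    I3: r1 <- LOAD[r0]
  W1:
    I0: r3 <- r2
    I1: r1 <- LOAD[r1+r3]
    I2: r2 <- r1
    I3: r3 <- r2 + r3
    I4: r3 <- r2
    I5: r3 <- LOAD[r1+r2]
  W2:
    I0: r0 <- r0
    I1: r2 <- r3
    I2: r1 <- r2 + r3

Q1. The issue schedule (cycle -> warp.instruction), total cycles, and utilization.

cycle 0: W0.I0
cycle 1: W1.I0
cycle 2: W1.I1
cycle 3: W0.I1
cycle 4: W0.I2
cycle 5: W0.I3
cycle 6: W1.I2
cycle 7: W1.I3
cycle 8: W1.I4
cycle 9: W1.I5
cycle 10: W2.I0
cycle 11: W2.I1
cycle 12: W2.I2

Answer: 13 cycles, utilization 1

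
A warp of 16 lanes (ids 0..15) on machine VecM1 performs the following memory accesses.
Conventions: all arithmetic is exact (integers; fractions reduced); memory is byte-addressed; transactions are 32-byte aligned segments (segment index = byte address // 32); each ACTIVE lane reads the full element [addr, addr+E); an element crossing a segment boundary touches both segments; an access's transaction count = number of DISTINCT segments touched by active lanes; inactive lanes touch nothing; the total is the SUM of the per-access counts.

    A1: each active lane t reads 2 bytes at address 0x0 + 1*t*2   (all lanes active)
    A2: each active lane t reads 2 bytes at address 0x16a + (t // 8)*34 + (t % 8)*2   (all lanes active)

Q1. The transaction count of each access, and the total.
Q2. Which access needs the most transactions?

A1: 1 transaction
A2: 2 transactions

Answer: 1,2; total 3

Answer: A2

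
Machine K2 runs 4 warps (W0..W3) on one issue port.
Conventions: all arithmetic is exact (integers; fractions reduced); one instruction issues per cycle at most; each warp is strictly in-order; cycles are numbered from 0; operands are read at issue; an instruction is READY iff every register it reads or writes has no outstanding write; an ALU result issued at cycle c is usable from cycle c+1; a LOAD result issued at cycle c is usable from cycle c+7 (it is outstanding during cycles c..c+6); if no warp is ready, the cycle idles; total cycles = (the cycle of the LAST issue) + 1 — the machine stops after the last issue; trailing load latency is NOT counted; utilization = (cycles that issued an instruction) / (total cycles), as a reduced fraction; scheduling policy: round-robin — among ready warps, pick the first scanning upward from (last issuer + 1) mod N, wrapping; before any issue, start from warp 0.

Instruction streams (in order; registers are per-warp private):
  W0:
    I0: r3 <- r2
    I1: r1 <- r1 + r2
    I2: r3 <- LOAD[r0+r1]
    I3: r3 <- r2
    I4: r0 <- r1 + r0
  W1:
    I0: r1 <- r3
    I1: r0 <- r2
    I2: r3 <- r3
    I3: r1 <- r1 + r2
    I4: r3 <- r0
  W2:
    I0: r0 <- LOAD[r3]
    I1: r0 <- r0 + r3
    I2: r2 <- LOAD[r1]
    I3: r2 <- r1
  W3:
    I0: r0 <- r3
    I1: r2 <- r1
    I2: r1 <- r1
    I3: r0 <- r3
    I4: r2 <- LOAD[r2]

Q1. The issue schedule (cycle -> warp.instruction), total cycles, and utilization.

cycle 0: W0.I0
cycle 1: W1.I0
cycle 2: W2.I0
cycle 3: W3.I0
cycle 4: W0.I1
cycle 5: W1.I1
cycle 6: W3.I1
cycle 7: W0.I2
cycle 8: W1.I2
cycle 9: W2.I1
cycle 10: W3.I2
cycle 11: W1.I3
cycle 12: W2.I2
cycle 13: W3.I3
cycle 14: W0.I3
cycle 15: W1.I4
cycle 16: W3.I4
cycle 17: W0.I4
cycle 18: idle
cycle 19: W2.I3

Answer: 20 cycles, utilization 19/20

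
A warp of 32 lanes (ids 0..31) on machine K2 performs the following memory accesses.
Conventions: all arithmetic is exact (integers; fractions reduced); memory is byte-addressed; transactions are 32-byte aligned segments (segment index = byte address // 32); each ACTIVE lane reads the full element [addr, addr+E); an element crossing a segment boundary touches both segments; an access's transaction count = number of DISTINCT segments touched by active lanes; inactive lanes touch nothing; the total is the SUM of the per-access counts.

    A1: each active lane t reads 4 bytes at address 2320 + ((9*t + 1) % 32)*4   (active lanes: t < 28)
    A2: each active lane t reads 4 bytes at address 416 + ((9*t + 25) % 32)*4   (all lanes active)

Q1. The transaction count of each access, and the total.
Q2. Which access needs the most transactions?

A1: 5 transactions
A2: 4 transactions

Answer: 5,4; total 9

Answer: A1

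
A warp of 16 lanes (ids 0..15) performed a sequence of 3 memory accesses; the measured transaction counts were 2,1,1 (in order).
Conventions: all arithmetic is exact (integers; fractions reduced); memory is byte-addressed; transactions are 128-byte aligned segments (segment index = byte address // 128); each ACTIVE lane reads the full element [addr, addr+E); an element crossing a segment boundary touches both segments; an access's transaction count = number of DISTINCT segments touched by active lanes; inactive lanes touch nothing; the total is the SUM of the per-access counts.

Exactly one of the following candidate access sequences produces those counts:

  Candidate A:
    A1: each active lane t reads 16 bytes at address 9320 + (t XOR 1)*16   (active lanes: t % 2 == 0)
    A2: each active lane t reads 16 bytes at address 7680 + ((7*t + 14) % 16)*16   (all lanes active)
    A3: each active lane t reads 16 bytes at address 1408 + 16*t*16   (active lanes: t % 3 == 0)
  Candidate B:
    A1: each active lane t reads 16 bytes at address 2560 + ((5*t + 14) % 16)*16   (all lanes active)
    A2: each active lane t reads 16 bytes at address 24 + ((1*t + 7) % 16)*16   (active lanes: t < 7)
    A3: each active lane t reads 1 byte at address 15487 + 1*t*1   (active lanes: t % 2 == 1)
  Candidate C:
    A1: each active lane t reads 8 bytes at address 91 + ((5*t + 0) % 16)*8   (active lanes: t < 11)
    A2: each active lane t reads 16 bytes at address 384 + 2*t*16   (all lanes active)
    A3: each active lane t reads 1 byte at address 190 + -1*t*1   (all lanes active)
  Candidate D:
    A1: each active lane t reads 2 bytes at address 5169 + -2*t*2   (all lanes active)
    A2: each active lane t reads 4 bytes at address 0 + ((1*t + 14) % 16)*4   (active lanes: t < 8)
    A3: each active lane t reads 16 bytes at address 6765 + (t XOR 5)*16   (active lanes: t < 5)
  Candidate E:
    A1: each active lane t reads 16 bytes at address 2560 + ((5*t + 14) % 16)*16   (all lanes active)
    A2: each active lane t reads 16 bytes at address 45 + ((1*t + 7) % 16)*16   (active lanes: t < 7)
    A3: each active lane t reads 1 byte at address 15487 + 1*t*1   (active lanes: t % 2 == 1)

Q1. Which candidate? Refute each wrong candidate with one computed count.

A: A1 gives 3 transactions, not 2
C: A2 gives 4 transactions, not 1
D: A3 gives 2 transactions, not 1
E: A2 gives 2 transactions, not 1
B: all counts match (2,1,1)

Answer: B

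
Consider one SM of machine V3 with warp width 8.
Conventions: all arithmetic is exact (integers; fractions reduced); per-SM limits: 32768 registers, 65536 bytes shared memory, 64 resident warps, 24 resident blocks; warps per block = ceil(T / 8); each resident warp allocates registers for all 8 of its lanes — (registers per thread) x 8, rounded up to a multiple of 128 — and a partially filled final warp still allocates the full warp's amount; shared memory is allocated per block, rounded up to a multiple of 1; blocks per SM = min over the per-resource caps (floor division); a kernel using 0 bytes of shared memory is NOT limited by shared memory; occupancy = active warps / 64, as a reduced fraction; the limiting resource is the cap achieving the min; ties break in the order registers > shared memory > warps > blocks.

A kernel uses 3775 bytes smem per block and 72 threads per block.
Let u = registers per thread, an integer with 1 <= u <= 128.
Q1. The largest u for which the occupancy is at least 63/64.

Answer: u = 64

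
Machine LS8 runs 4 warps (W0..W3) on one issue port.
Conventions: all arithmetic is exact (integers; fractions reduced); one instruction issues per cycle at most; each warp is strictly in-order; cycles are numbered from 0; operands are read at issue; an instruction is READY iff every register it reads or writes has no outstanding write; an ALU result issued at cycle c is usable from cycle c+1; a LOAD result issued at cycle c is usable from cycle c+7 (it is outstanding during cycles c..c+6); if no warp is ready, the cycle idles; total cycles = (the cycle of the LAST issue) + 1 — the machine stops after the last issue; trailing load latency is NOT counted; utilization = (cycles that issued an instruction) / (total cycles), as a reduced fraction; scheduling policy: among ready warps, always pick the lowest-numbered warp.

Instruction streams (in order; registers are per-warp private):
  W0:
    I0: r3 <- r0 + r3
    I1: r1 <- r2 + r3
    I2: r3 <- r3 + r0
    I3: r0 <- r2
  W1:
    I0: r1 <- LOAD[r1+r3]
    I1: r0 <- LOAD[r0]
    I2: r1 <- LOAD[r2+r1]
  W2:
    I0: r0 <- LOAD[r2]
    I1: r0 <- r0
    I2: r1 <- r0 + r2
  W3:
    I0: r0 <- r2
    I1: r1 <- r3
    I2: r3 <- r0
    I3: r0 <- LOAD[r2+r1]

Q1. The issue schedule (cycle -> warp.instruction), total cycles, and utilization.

cycle 0: W0.I0
cycle 1: W0.I1
cycle 2: W0.I2
cycle 3: W0.I3
cycle 4: W1.I0
cycle 5: W1.I1
cycle 6: W2.I0
cycle 7: W3.I0
cycle 8: W3.I1
cycle 9: W3.I2
cycle 10: W3.I3
cycle 11: W1.I2
cycle 12: idle
cycle 13: W2.I1
cycle 14: W2.I2

Answer: 15 cycles, utilization 14/15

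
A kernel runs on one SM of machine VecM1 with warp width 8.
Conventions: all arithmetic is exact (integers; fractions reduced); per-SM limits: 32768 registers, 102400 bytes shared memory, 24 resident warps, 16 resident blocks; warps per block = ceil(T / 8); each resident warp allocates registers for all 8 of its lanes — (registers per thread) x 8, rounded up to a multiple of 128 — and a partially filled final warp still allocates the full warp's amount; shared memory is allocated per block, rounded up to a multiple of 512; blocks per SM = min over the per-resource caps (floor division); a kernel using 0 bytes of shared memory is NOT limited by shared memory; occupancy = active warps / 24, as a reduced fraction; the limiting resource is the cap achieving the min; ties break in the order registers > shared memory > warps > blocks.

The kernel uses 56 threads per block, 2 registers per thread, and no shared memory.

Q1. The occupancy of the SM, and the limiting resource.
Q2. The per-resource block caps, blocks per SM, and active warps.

Answer: occupancy 7/8, limited by warps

registers: 36 blocks
shared memory: no limit (kernel uses none)
warps: 3 blocks
blocks: 16 blocks

Answer: 3 blocks, 21 active warps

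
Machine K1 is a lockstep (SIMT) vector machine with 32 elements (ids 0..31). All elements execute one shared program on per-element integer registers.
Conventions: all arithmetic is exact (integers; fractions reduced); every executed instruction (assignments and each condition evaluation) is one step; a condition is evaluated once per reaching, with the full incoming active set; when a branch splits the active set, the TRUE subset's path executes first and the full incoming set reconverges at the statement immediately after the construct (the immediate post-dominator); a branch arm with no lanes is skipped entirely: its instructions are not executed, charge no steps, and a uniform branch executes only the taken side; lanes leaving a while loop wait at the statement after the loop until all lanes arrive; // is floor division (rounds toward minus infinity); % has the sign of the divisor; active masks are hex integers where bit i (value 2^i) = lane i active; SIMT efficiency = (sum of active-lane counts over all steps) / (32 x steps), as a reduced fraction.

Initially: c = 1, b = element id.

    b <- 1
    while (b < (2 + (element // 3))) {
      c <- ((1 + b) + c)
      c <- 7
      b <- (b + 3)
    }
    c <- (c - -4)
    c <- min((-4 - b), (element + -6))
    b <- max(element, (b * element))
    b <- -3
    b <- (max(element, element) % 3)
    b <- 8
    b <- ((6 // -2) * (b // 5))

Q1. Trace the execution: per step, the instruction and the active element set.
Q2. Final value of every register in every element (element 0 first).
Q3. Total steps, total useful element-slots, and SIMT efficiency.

step 0: b <- 1                       0xffffffff
step 1: eval (b < (2 + (element // 3))) 0xffffffff
step 2: c <- ((1 + b) + c)           0xffffffff
step 3: c <- 7                       0xffffffff
step 4: b <- (b + 3)                 0xffffffff
step 5: eval (b < (2 + (element // 3))) 0xffffffff
step 6: c <- ((1 + b) + c)           0xfffffe00
step 7: c <- 7                       0xfffffe00
step 8: b <- (b + 3)                 0xfffffe00
step 9: eval (b < (2 + (element // 3))) 0xfffffe00
step 10: c <- ((1 + b) + c)           0xfffc0000
step 11: c <- 7                       0xfffc0000
step 12: b <- (b + 3)                 0xfffc0000
step 13: eval (b < (2 + (element // 3))) 0xfffc0000
step 14: c <- ((1 + b) + c)           0xf8000000
step 15: c <- 7                       0xf8000000
step 16: b <- (b + 3)                 0xf8000000
step 17: eval (b < (2 + (element // 3))) 0xf8000000
step 18: c <- (c - -4)                0xffffffff
step 19: c <- min((-4 - b), (element + -6)) 0xffffffff
step 20: b <- max(element, (b * element)) 0xffffffff
step 21: b <- -3                      0xffffffff
step 22: b <- (max(element, element) % 3) 0xffffffff
step 23: b <- 8                       0xffffffff
step 24: b <- ((6 // -2) * (b // 5))  0xffffffff

Answer: 25 steps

c: -8,-8,-8,-8,-8,-8,-8,-8,-8,-11,-11,-11,-11,-11,-11,-11,-11,-11,-14,-14,-14,-14,-14,-14,-14,-14,-14,-17,-17,-17,-17,-17
b: -3,-3,-3,-3,-3,-3,-3,-3,-3,-3,-3,-3,-3,-3,-3,-3,-3,-3,-3,-3,-3,-3,-3,-3,-3,-3,-3,-3,-3,-3,-3,-3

steps = 25; useful = 584; efficiency = 584/800 = 73/100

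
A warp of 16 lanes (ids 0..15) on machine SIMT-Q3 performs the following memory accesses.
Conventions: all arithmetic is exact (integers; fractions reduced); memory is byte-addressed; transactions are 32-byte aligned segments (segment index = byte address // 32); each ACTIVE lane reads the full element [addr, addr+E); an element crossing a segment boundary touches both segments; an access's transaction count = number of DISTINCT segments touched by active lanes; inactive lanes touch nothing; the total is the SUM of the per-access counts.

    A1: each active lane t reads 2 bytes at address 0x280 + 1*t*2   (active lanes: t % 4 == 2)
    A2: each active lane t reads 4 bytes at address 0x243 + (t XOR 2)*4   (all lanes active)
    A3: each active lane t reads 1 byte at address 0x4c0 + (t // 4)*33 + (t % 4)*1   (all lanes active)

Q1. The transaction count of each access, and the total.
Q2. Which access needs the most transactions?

A1: 1 transaction
A2: 3 transactions
A3: 4 transactions

Answer: 1,3,4; total 8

Answer: A3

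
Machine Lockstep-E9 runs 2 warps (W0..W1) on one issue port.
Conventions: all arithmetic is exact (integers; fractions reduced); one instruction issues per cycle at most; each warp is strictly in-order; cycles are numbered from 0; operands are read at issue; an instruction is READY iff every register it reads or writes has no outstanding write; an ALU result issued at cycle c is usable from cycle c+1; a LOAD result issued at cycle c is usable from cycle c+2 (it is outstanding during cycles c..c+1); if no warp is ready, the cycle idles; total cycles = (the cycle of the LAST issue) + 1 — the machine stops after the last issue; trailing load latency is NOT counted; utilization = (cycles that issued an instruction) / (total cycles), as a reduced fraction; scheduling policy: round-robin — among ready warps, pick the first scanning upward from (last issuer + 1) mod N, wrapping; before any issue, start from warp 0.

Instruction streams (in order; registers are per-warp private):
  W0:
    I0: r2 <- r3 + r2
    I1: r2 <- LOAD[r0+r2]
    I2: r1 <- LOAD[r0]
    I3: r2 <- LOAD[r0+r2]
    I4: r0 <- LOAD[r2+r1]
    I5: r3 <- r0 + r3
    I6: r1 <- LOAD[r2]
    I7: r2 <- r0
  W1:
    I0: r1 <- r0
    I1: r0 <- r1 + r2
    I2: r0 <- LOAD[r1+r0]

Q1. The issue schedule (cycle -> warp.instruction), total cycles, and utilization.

cycle 0: W0.I0
cycle 1: W1.I0
cycle 2: W0.I1
cycle 3: W1.I1
cycle 4: W0.I2
cycle 5: W1.I2
cycle 6: W0.I3
cycle 7: idle
cycle 8: W0.I4
cycle 9: idle
cycle 10: W0.I5
cycle 11: W0.I6
cycle 12: W0.I7

Answer: 13 cycles, utilization 11/13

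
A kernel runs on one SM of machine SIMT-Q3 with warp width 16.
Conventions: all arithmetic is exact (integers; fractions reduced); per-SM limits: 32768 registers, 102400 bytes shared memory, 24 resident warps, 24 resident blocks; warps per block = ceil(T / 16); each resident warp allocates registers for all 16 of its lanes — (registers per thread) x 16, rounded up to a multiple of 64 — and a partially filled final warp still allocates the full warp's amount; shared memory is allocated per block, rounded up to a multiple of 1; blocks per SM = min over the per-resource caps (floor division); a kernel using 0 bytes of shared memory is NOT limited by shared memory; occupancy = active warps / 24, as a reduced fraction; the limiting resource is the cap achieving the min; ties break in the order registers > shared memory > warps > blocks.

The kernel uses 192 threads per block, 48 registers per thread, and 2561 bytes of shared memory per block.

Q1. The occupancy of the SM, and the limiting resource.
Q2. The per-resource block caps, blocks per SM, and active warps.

Answer: occupancy 1, limited by warps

registers: 3 blocks
shared memory: 39 blocks
warps: 2 blocks
blocks: 24 blocks

Answer: 2 blocks, 24 active warps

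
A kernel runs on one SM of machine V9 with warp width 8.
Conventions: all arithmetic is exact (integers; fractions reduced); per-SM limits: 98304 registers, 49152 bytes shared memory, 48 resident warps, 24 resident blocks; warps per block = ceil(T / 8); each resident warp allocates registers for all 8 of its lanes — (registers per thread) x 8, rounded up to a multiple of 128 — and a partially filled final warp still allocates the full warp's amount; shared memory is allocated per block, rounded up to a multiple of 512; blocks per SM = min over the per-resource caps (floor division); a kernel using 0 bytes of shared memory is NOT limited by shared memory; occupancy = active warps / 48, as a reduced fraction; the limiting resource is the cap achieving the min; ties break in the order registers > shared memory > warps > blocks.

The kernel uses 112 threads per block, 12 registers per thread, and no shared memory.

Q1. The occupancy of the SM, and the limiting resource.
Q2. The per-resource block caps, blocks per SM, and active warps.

Answer: occupancy 7/8, limited by warps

registers: 54 blocks
shared memory: no limit (kernel uses none)
warps: 3 blocks
blocks: 24 blocks

Answer: 3 blocks, 42 active warps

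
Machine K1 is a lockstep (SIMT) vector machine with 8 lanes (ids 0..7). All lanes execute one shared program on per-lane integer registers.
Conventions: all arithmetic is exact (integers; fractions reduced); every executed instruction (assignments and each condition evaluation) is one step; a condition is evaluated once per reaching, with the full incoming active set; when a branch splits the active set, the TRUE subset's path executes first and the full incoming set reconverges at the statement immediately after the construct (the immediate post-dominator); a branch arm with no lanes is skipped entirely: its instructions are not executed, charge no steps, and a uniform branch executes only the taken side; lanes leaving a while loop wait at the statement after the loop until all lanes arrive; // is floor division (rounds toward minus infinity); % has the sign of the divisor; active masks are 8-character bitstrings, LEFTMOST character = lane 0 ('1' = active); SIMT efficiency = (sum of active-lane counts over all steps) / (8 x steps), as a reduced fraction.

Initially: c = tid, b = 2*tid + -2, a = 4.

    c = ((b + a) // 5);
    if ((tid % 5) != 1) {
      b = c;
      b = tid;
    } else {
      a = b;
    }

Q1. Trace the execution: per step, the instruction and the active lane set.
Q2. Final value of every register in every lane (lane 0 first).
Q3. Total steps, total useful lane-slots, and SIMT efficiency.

step 0: c <- ((b + a) // 5)          11111111
step 1: eval ((tid % 5) != 1)        11111111
step 2: b <- c                       10111101
step 3: b <- tid                     10111101
step 4: a <- b                       01000010

Answer: 5 steps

c: 0,0,1,1,2,2,2,3
b: 0,0,2,3,4,5,10,7
a: 4,0,4,4,4,4,10,4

steps = 5; useful = 30; efficiency = 30/40 = 3/4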